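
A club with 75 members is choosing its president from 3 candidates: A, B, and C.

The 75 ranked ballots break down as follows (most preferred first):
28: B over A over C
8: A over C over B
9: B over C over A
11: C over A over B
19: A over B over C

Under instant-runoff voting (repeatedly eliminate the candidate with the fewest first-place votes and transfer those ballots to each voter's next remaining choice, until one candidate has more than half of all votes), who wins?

A

Round 1: A 27, B 37, C 11. C eliminated.
Round 2: A 38, B 37. A has a majority (≥38).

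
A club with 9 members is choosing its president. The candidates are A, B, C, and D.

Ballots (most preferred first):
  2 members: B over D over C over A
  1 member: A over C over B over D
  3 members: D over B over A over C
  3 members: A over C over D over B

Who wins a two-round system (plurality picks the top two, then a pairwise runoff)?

D

Round 1 first-place votes: A 4, B 2, C 0, D 3. A and D advance.
Runoff: A is ranked above D on 4 ballots, D above A on 5.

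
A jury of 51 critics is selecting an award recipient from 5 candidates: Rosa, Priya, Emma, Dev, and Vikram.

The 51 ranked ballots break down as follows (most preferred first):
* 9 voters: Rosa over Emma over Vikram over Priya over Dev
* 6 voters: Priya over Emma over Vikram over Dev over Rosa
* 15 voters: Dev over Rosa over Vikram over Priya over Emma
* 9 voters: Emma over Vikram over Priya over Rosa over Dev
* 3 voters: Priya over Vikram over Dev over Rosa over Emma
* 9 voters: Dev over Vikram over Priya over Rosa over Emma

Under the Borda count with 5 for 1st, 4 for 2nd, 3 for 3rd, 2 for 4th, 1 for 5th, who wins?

Vikram

Rosa: 9×5 + 6×1 + 15×4 + 9×2 + 3×2 + 9×2 = 153
Priya: 9×2 + 6×5 + 15×2 + 9×3 + 3×5 + 9×3 = 147
Emma: 9×4 + 6×4 + 15×1 + 9×5 + 3×1 + 9×1 = 132
Dev: 9×1 + 6×2 + 15×5 + 9×1 + 3×3 + 9×5 = 159
Vikram: 9×3 + 6×3 + 15×3 + 9×4 + 3×4 + 9×4 = 174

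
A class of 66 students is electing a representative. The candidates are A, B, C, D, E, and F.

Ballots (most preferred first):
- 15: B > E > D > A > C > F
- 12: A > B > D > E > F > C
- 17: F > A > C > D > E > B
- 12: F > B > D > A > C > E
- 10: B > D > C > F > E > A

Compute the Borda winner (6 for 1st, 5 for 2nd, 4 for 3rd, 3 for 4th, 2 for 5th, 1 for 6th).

A: 15×3 + 12×6 + 17×5 + 12×3 + 10×1 = 248
B: 15×6 + 12×5 + 17×1 + 12×5 + 10×6 = 287
C: 15×2 + 12×1 + 17×4 + 12×2 + 10×4 = 174
D: 15×4 + 12×4 + 17×3 + 12×4 + 10×5 = 257
E: 15×5 + 12×3 + 17×2 + 12×1 + 10×2 = 177
F: 15×1 + 12×2 + 17×6 + 12×6 + 10×3 = 243

B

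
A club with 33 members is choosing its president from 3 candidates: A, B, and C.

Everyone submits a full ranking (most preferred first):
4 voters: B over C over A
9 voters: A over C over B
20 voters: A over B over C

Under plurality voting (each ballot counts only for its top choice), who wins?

A

First-place votes: A 29, B 4, C 0.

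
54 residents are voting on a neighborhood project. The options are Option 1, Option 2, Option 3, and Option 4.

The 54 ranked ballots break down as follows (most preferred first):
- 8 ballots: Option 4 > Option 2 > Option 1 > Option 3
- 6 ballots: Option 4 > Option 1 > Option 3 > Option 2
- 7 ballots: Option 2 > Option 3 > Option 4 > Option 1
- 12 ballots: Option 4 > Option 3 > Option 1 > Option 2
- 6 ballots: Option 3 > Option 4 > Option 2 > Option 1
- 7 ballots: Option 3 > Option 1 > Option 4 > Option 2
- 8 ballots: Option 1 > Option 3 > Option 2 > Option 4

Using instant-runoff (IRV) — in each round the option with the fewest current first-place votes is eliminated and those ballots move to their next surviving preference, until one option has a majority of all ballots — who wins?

Round 1: Option 1 8, Option 2 7, Option 3 13, Option 4 26. Option 2 eliminated.
Round 2: Option 1 8, Option 3 20, Option 4 26. Option 1 eliminated.
Round 3: Option 3 28, Option 4 26. Option 3 has a majority (≥28).

Option 3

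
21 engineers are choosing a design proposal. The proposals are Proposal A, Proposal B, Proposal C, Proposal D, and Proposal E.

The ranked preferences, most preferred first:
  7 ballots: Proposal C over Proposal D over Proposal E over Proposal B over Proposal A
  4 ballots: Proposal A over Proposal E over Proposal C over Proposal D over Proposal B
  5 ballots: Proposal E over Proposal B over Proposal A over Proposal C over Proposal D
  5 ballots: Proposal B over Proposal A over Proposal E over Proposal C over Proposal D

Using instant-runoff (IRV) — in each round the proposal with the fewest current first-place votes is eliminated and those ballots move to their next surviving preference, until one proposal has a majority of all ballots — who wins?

Proposal E

Round 1: Proposal A 4, Proposal B 5, Proposal C 7, Proposal D 0, Proposal E 5. Proposal D eliminated.
Round 2: Proposal A 4, Proposal B 5, Proposal C 7, Proposal E 5. Proposal A eliminated.
Round 3: Proposal B 5, Proposal C 7, Proposal E 9. Proposal B eliminated.
Round 4: Proposal C 7, Proposal E 14. Proposal E has a majority (≥11).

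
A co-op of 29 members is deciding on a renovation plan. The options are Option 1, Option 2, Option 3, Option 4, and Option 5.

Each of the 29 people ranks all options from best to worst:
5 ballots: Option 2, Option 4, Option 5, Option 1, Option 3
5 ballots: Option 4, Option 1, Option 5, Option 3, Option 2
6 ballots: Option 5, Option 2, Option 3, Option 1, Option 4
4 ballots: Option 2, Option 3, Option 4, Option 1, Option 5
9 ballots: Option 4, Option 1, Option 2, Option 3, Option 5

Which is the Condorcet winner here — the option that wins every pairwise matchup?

Option 2

Option 2 vs Option 1: 15–14
Option 2 vs Option 3: 24–5
Option 2 vs Option 4: 15–14
Option 2 vs Option 5: 18–11
Option 2 beats every other option.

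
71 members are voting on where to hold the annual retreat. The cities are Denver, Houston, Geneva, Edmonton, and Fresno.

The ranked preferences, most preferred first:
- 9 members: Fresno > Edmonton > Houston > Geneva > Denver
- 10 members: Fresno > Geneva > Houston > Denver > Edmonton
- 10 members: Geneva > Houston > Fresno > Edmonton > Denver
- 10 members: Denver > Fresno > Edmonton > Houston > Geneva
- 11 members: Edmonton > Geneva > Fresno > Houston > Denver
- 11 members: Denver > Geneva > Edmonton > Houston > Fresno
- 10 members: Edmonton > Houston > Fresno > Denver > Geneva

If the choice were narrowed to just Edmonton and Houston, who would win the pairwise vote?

Edmonton

Edmonton is ranked above Houston on 51 ballots; Houston above Edmonton on 20.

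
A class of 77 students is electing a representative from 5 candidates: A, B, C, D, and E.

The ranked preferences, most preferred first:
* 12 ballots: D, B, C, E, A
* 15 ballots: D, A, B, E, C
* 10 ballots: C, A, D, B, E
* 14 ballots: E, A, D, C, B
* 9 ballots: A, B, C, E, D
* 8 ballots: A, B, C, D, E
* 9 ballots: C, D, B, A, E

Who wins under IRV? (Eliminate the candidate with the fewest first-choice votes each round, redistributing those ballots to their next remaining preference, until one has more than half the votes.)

A

Round 1: A 17, B 0, C 19, D 27, E 14. B eliminated.
Round 2: A 17, C 19, D 27, E 14. E eliminated.
Round 3: A 31, C 19, D 27. C eliminated.
Round 4: A 41, D 36. A has a majority (≥39).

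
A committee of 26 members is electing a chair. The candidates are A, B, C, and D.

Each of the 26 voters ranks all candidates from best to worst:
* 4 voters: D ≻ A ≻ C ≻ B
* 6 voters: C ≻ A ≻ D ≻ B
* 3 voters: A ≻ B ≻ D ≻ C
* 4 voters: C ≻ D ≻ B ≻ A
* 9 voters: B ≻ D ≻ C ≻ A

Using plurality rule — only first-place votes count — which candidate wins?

C

First-place votes: A 3, B 9, C 10, D 4.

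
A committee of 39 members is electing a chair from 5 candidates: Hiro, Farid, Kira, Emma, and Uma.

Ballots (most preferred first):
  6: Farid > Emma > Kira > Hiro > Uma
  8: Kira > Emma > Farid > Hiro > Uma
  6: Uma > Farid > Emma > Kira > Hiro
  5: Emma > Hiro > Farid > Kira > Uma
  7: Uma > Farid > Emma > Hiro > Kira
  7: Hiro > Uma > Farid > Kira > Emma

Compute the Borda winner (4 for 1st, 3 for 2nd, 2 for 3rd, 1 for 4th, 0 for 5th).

Farid

Hiro: 6×1 + 8×1 + 6×0 + 5×3 + 7×1 + 7×4 = 64
Farid: 6×4 + 8×2 + 6×3 + 5×2 + 7×3 + 7×2 = 103
Kira: 6×2 + 8×4 + 6×1 + 5×1 + 7×0 + 7×1 = 62
Emma: 6×3 + 8×3 + 6×2 + 5×4 + 7×2 + 7×0 = 88
Uma: 6×0 + 8×0 + 6×4 + 5×0 + 7×4 + 7×3 = 73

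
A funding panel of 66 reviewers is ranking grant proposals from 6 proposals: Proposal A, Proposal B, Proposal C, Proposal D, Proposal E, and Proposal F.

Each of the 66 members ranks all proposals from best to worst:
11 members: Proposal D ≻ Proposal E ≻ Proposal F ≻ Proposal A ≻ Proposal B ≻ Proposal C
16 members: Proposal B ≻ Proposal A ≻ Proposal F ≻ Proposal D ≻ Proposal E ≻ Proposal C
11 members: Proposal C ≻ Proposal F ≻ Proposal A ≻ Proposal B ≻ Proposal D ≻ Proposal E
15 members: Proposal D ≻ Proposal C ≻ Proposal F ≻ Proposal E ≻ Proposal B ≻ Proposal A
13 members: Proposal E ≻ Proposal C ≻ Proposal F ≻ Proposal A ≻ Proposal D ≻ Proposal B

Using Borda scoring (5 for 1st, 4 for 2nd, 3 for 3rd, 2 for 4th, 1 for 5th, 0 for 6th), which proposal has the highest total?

Proposal F

Proposal A: 11×2 + 16×4 + 11×3 + 15×0 + 13×2 = 145
Proposal B: 11×1 + 16×5 + 11×2 + 15×1 + 13×0 = 128
Proposal C: 11×0 + 16×0 + 11×5 + 15×4 + 13×4 = 167
Proposal D: 11×5 + 16×2 + 11×1 + 15×5 + 13×1 = 186
Proposal E: 11×4 + 16×1 + 11×0 + 15×2 + 13×5 = 155
Proposal F: 11×3 + 16×3 + 11×4 + 15×3 + 13×3 = 209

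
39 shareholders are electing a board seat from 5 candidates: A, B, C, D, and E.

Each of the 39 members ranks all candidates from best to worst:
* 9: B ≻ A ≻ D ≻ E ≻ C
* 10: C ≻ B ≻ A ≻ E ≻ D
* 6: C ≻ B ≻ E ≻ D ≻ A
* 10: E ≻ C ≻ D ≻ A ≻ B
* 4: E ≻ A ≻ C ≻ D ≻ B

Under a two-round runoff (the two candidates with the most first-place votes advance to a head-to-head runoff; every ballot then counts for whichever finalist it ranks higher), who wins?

Round 1 first-place votes: A 0, B 9, C 16, D 0, E 14. C and E advance.
Runoff: C is ranked above E on 16 ballots, E above C on 23.

E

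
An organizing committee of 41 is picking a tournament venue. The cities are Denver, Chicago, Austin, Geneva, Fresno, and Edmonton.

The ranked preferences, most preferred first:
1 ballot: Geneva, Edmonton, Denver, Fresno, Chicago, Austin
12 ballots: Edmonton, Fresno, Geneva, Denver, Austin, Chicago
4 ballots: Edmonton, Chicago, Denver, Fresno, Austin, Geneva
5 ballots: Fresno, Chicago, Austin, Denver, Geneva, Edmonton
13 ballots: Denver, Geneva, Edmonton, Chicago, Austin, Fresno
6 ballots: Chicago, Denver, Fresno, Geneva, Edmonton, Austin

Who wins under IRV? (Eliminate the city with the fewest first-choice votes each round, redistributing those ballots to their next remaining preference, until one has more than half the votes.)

Round 1: Denver 13, Chicago 6, Austin 0, Geneva 1, Fresno 5, Edmonton 16. Austin eliminated.
Round 2: Denver 13, Chicago 6, Geneva 1, Fresno 5, Edmonton 16. Geneva eliminated.
Round 3: Denver 13, Chicago 6, Fresno 5, Edmonton 17. Fresno eliminated.
Round 4: Denver 13, Chicago 11, Edmonton 17. Chicago eliminated.
Round 5: Denver 24, Edmonton 17. Denver has a majority (≥21).

Denver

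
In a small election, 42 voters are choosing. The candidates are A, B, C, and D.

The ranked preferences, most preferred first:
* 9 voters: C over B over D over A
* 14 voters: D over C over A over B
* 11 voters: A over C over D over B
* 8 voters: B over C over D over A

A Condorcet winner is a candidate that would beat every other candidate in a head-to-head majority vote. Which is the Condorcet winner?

C vs A: 31–11
C vs B: 34–8
C vs D: 28–14
C beats every other candidate.

C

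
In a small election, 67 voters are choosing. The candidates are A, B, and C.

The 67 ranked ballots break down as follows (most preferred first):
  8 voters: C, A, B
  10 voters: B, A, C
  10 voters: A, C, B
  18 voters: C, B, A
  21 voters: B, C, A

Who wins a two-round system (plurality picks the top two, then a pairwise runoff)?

C

Round 1 first-place votes: A 10, B 31, C 26. B and C advance.
Runoff: B is ranked above C on 31 ballots, C above B on 36.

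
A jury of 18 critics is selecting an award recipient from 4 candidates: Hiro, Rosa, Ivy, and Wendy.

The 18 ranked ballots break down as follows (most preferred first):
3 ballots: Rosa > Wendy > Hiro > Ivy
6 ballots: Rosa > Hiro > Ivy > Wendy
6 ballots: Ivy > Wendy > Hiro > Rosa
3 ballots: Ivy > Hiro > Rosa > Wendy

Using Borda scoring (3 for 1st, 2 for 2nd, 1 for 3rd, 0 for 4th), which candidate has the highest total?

Hiro: 3×1 + 6×2 + 6×1 + 3×2 = 27
Rosa: 3×3 + 6×3 + 6×0 + 3×1 = 30
Ivy: 3×0 + 6×1 + 6×3 + 3×3 = 33
Wendy: 3×2 + 6×0 + 6×2 + 3×0 = 18

Ivy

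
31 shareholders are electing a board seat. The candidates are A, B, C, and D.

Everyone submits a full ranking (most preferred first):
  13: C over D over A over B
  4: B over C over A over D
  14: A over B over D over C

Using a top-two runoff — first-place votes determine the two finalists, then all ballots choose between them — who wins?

C

Round 1 first-place votes: A 14, B 4, C 13, D 0. A and C advance.
Runoff: A is ranked above C on 14 ballots, C above A on 17.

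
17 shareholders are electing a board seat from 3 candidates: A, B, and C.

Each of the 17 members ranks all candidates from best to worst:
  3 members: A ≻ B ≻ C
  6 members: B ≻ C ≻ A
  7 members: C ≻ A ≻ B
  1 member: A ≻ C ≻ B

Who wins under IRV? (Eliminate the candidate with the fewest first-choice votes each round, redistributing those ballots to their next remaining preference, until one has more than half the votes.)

Round 1: A 4, B 6, C 7. A eliminated.
Round 2: B 9, C 8. B has a majority (≥9).

B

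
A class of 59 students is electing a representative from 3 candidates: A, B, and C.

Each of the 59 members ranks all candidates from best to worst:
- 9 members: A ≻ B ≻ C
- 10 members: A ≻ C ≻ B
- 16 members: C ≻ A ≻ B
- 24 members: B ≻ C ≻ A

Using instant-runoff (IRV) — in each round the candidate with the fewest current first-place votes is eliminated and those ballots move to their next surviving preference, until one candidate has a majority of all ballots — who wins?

Round 1: A 19, B 24, C 16. C eliminated.
Round 2: A 35, B 24. A has a majority (≥30).

A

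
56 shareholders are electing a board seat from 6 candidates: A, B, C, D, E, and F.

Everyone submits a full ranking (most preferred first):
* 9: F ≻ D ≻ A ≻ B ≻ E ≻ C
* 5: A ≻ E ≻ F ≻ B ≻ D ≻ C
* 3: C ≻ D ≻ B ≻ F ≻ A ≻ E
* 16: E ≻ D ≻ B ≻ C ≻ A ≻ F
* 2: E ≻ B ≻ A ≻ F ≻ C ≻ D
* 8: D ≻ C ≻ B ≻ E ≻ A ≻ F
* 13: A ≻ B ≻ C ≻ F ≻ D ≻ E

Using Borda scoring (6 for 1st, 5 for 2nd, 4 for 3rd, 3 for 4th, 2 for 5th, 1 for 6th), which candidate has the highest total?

D

A: 9×4 + 5×6 + 3×2 + 16×2 + 2×4 + 8×2 + 13×6 = 206
B: 9×3 + 5×3 + 3×4 + 16×4 + 2×5 + 8×4 + 13×5 = 225
C: 9×1 + 5×1 + 3×6 + 16×3 + 2×2 + 8×5 + 13×4 = 176
D: 9×5 + 5×2 + 3×5 + 16×5 + 2×1 + 8×6 + 13×2 = 226
E: 9×2 + 5×5 + 3×1 + 16×6 + 2×6 + 8×3 + 13×1 = 191
F: 9×6 + 5×4 + 3×3 + 16×1 + 2×3 + 8×1 + 13×3 = 152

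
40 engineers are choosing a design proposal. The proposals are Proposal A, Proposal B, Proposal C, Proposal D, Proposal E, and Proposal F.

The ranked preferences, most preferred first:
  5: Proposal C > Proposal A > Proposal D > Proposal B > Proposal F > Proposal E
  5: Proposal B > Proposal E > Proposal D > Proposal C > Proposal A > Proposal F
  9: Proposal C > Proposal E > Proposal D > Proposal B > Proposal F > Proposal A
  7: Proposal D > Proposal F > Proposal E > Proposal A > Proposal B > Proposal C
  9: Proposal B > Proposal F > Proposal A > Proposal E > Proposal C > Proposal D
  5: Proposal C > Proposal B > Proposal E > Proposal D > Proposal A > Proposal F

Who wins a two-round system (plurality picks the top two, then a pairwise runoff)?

Proposal B

Round 1 first-place votes: Proposal A 0, Proposal B 14, Proposal C 19, Proposal D 7, Proposal E 0, Proposal F 0. Proposal C and Proposal B advance.
Runoff: Proposal C is ranked above Proposal B on 19 ballots, Proposal B above Proposal C on 21.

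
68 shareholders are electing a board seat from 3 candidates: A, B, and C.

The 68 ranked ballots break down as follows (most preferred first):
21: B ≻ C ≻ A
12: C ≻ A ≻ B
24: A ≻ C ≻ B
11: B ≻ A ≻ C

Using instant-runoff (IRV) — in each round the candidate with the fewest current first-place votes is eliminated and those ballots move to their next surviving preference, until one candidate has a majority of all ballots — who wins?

Round 1: A 24, B 32, C 12. C eliminated.
Round 2: A 36, B 32. A has a majority (≥35).

A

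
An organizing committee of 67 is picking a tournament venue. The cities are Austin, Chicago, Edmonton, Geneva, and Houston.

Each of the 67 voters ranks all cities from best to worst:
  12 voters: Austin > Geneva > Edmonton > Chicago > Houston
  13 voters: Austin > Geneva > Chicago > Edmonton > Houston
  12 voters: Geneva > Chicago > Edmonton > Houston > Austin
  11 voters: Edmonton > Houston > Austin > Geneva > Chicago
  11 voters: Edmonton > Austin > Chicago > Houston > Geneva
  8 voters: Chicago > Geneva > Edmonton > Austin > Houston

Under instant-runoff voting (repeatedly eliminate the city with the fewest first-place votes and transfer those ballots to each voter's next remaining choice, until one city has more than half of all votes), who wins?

Round 1: Austin 25, Chicago 8, Edmonton 22, Geneva 12, Houston 0. Houston eliminated.
Round 2: Austin 25, Chicago 8, Edmonton 22, Geneva 12. Chicago eliminated.
Round 3: Austin 25, Edmonton 22, Geneva 20. Geneva eliminated.
Round 4: Austin 25, Edmonton 42. Edmonton has a majority (≥34).

Edmonton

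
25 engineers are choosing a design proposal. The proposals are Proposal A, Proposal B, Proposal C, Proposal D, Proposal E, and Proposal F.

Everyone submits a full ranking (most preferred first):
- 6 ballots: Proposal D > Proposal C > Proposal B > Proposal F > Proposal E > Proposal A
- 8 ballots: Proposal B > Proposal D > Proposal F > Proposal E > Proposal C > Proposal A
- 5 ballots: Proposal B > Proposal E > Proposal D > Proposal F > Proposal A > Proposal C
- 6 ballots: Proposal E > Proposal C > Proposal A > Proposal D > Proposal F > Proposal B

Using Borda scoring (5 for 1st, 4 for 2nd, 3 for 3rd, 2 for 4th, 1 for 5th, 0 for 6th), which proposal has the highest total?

Proposal A: 6×0 + 8×0 + 5×1 + 6×3 = 23
Proposal B: 6×3 + 8×5 + 5×5 + 6×0 = 83
Proposal C: 6×4 + 8×1 + 5×0 + 6×4 = 56
Proposal D: 6×5 + 8×4 + 5×3 + 6×2 = 89
Proposal E: 6×1 + 8×2 + 5×4 + 6×5 = 72
Proposal F: 6×2 + 8×3 + 5×2 + 6×1 = 52

Proposal D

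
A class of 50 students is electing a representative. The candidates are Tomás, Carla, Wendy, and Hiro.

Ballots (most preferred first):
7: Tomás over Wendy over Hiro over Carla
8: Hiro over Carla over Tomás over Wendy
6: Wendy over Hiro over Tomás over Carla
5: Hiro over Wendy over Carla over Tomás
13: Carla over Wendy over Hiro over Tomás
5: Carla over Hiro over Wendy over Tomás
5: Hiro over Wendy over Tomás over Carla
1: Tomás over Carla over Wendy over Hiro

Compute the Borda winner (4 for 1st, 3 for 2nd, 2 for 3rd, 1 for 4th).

Tomás: 7×4 + 8×2 + 6×2 + 5×1 + 13×1 + 5×1 + 5×2 + 1×4 = 93
Carla: 7×1 + 8×3 + 6×1 + 5×2 + 13×4 + 5×4 + 5×1 + 1×3 = 127
Wendy: 7×3 + 8×1 + 6×4 + 5×3 + 13×3 + 5×2 + 5×3 + 1×2 = 134
Hiro: 7×2 + 8×4 + 6×3 + 5×4 + 13×2 + 5×3 + 5×4 + 1×1 = 146

Hiro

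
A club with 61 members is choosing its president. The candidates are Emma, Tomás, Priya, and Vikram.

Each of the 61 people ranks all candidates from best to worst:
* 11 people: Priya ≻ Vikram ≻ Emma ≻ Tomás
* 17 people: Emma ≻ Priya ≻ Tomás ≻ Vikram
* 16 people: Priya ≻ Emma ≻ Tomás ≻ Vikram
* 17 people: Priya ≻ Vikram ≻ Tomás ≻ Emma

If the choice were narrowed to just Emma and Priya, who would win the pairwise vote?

Emma is ranked above Priya on 17 ballots; Priya above Emma on 44.

Priya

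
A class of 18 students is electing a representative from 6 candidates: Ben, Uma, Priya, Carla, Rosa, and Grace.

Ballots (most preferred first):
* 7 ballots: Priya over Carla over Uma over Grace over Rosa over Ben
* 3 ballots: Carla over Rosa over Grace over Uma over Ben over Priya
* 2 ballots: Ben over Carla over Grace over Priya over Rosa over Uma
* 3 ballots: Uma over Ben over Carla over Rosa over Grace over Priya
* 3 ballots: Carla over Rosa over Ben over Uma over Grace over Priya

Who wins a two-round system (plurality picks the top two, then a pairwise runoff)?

Round 1 first-place votes: Ben 2, Uma 3, Priya 7, Carla 6, Rosa 0, Grace 0. Priya and Carla advance.
Runoff: Priya is ranked above Carla on 7 ballots, Carla above Priya on 11.

Carla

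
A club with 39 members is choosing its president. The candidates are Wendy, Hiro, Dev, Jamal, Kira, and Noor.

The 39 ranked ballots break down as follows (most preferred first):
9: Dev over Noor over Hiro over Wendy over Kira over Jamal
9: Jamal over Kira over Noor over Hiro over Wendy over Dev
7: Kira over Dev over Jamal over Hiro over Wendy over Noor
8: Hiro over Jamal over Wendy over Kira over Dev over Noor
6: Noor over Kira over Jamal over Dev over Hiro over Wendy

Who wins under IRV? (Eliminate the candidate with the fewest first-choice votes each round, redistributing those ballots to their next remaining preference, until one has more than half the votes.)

Round 1: Wendy 0, Hiro 8, Dev 9, Jamal 9, Kira 7, Noor 6. Wendy eliminated.
Round 2: Hiro 8, Dev 9, Jamal 9, Kira 7, Noor 6. Noor eliminated.
Round 3: Hiro 8, Dev 9, Jamal 9, Kira 13. Hiro eliminated.
Round 4: Dev 9, Jamal 17, Kira 13. Dev eliminated.
Round 5: Jamal 17, Kira 22. Kira has a majority (≥20).

Kira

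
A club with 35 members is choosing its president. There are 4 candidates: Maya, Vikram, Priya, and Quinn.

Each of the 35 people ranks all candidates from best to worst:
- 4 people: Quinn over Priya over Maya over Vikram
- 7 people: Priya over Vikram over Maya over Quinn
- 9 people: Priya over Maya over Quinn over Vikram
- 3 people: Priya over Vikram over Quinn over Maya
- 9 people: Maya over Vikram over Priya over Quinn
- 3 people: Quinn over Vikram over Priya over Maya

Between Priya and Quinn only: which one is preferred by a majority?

Priya

Priya is ranked above Quinn on 28 ballots; Quinn above Priya on 7.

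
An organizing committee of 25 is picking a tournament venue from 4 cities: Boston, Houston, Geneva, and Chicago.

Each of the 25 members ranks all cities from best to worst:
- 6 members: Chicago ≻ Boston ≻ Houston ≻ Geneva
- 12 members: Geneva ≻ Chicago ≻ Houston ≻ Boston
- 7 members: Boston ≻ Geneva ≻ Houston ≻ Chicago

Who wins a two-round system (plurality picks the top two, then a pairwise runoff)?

Round 1 first-place votes: Boston 7, Houston 0, Geneva 12, Chicago 6. Geneva and Boston advance.
Runoff: Geneva is ranked above Boston on 12 ballots, Boston above Geneva on 13.

Boston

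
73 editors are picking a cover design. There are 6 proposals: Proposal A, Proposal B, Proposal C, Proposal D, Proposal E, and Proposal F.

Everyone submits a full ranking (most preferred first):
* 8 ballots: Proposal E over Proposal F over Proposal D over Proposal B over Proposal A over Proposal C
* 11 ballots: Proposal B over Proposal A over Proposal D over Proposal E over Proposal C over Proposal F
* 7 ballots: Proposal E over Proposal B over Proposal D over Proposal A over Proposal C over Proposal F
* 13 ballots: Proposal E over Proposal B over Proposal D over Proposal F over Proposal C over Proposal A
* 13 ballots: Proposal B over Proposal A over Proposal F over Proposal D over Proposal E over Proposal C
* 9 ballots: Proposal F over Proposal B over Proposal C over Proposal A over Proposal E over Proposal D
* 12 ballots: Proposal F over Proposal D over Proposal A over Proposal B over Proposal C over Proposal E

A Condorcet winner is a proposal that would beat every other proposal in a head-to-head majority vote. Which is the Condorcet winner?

Proposal B

Proposal B vs Proposal A: 61–12
Proposal B vs Proposal C: 73–0
Proposal B vs Proposal D: 53–20
Proposal B vs Proposal E: 45–28
Proposal B vs Proposal F: 44–29
Proposal B beats every other proposal.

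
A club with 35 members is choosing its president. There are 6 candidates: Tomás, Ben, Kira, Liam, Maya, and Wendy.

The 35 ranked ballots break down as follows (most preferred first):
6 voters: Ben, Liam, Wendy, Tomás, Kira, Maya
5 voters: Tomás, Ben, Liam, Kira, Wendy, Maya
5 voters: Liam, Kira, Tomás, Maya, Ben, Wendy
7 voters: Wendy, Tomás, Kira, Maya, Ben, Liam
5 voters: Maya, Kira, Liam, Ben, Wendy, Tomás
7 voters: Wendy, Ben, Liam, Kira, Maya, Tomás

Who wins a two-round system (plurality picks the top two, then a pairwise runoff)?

Round 1 first-place votes: Tomás 5, Ben 6, Kira 0, Liam 5, Maya 5, Wendy 14. Wendy and Ben advance.
Runoff: Wendy is ranked above Ben on 14 ballots, Ben above Wendy on 21.

Ben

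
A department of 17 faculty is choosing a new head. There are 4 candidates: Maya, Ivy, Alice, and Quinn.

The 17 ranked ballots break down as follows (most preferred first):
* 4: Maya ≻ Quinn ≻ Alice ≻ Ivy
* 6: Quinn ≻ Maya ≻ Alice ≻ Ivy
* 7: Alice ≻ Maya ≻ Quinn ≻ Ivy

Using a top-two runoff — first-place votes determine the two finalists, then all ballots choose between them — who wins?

Round 1 first-place votes: Maya 4, Ivy 0, Alice 7, Quinn 6. Alice and Quinn advance.
Runoff: Alice is ranked above Quinn on 7 ballots, Quinn above Alice on 10.

Quinn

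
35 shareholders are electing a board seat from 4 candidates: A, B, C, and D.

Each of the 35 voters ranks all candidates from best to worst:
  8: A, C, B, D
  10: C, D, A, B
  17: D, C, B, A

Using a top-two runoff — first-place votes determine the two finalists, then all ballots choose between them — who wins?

C

Round 1 first-place votes: A 8, B 0, C 10, D 17. D and C advance.
Runoff: D is ranked above C on 17 ballots, C above D on 18.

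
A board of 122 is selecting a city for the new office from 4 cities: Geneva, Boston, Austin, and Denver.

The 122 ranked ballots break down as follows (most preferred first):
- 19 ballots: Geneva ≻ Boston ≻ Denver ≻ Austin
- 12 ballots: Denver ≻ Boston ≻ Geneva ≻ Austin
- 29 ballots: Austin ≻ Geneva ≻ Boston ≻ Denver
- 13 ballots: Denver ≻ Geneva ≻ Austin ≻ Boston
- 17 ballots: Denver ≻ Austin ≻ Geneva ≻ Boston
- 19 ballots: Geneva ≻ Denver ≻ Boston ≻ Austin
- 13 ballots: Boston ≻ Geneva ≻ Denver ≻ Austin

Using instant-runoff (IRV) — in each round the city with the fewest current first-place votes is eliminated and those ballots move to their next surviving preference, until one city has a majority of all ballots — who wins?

Round 1: Geneva 38, Boston 13, Austin 29, Denver 42. Boston eliminated.
Round 2: Geneva 51, Austin 29, Denver 42. Austin eliminated.
Round 3: Geneva 80, Denver 42. Geneva has a majority (≥62).

Geneva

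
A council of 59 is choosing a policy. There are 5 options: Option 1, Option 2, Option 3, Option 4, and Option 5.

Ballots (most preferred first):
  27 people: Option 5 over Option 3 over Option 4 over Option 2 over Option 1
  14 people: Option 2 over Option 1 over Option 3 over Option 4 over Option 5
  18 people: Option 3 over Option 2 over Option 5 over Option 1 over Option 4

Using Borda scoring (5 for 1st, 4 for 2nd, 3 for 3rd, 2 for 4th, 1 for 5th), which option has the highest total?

Option 1: 27×1 + 14×4 + 18×2 = 119
Option 2: 27×2 + 14×5 + 18×4 = 196
Option 3: 27×4 + 14×3 + 18×5 = 240
Option 4: 27×3 + 14×2 + 18×1 = 127
Option 5: 27×5 + 14×1 + 18×3 = 203

Option 3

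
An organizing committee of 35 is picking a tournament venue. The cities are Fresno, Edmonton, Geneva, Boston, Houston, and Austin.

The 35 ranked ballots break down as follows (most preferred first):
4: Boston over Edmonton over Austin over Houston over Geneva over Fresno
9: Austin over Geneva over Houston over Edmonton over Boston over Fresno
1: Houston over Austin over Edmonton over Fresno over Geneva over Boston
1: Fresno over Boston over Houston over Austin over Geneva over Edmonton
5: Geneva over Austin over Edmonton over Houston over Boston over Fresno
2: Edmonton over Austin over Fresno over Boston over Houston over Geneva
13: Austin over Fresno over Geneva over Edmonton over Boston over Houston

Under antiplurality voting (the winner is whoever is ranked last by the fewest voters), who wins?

Austin

Last-place votes: Fresno 18, Edmonton 1, Geneva 2, Boston 1, Houston 13, Austin 0.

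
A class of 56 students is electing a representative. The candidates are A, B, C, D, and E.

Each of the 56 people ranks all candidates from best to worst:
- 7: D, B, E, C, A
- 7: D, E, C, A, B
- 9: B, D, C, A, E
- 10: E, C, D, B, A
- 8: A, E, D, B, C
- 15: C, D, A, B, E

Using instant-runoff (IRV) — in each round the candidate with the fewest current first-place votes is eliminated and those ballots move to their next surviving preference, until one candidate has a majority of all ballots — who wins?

Round 1: A 8, B 9, C 15, D 14, E 10. A eliminated.
Round 2: B 9, C 15, D 14, E 18. B eliminated.
Round 3: C 15, D 23, E 18. C eliminated.
Round 4: D 38, E 18. D has a majority (≥29).

D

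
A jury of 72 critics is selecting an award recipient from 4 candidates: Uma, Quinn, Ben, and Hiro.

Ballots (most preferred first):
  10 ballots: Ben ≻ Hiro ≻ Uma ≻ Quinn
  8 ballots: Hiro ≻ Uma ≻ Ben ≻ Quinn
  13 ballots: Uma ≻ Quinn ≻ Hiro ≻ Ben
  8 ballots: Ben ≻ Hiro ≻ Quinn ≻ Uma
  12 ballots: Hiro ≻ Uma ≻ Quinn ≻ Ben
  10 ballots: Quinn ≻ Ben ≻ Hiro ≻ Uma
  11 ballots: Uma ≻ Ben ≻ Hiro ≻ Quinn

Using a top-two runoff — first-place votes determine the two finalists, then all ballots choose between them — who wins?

Hiro

Round 1 first-place votes: Uma 24, Quinn 10, Ben 18, Hiro 20. Uma and Hiro advance.
Runoff: Uma is ranked above Hiro on 24 ballots, Hiro above Uma on 48.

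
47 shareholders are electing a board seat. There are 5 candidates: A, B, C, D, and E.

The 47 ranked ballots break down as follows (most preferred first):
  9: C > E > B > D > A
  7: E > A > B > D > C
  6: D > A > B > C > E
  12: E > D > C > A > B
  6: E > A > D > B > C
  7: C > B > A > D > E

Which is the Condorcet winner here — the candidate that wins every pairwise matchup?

E vs A: 34–13
E vs B: 34–13
E vs C: 25–22
E vs D: 34–13
E beats every other candidate.

E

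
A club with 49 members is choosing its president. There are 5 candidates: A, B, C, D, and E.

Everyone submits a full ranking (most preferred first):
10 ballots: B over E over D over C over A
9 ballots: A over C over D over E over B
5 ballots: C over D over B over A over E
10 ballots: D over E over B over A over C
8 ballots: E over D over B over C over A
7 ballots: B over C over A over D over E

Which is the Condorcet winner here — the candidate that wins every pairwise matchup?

D

D vs A: 33–16
D vs B: 32–17
D vs C: 28–21
D vs E: 31–18
D beats every other candidate.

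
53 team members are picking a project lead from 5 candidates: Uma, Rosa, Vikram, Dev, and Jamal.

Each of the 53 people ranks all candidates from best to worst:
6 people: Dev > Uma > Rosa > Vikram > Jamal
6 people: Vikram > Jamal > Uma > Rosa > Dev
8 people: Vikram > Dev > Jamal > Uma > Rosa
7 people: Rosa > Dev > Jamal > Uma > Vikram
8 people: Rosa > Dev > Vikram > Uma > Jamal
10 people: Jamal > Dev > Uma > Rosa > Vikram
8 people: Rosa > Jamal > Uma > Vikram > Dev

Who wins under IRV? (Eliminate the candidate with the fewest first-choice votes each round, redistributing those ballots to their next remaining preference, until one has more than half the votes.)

Round 1: Uma 0, Rosa 23, Vikram 14, Dev 6, Jamal 10. Uma eliminated.
Round 2: Rosa 23, Vikram 14, Dev 6, Jamal 10. Dev eliminated.
Round 3: Rosa 29, Vikram 14, Jamal 10. Rosa has a majority (≥27).

Rosa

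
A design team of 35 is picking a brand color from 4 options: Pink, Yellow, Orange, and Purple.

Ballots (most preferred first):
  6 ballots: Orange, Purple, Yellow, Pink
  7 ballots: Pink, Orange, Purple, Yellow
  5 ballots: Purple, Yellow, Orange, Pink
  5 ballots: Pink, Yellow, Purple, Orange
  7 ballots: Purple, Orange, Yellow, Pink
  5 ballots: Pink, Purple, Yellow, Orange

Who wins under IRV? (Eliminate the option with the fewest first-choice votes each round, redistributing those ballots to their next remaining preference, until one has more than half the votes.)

Round 1: Pink 17, Yellow 0, Orange 6, Purple 12. Yellow eliminated.
Round 2: Pink 17, Orange 6, Purple 12. Orange eliminated.
Round 3: Pink 17, Purple 18. Purple has a majority (≥18).

Purple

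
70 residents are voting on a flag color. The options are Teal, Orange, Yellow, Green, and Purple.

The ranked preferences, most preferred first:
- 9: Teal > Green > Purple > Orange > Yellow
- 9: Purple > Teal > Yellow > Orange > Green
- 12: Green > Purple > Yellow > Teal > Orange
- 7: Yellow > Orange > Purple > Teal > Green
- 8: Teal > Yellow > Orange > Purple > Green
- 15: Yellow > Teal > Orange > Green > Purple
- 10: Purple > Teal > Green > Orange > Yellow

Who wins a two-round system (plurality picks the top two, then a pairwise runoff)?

Round 1 first-place votes: Teal 17, Orange 0, Yellow 22, Green 12, Purple 19. Yellow and Purple advance.
Runoff: Yellow is ranked above Purple on 30 ballots, Purple above Yellow on 40.

Purple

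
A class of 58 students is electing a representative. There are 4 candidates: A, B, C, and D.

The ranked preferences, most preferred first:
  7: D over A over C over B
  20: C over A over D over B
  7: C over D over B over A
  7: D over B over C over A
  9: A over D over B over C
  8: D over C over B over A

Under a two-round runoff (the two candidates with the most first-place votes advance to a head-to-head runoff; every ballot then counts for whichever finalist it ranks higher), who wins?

D

Round 1 first-place votes: A 9, B 0, C 27, D 22. C and D advance.
Runoff: C is ranked above D on 27 ballots, D above C on 31.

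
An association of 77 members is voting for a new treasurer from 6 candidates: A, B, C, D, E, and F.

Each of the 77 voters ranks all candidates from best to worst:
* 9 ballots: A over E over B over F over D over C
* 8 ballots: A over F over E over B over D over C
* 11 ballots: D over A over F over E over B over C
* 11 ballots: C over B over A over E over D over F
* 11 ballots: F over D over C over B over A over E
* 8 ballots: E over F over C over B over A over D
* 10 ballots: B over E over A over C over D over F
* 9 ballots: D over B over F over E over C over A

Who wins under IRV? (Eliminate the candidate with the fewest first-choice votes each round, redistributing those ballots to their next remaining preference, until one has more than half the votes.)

A

Round 1: A 17, B 10, C 11, D 20, E 8, F 11. E eliminated.
Round 2: A 17, B 10, C 11, D 20, F 19. B eliminated.
Round 3: A 27, C 11, D 20, F 19. C eliminated.
Round 4: A 38, D 20, F 19. F eliminated.
Round 5: A 46, D 31. A has a majority (≥39).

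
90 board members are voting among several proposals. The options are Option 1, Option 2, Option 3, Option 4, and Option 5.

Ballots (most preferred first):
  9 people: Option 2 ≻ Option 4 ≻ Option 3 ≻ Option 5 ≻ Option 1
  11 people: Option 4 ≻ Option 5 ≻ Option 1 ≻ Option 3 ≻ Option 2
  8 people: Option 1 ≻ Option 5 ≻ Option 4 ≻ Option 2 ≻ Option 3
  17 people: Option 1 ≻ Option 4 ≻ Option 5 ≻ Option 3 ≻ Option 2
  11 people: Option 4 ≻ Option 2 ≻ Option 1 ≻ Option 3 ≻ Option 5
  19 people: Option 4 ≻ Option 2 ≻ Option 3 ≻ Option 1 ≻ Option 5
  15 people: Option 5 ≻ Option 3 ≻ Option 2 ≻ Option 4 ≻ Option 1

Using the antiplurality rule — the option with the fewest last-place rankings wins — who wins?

Last-place votes: Option 1 24, Option 2 28, Option 3 8, Option 4 0, Option 5 30.

Option 4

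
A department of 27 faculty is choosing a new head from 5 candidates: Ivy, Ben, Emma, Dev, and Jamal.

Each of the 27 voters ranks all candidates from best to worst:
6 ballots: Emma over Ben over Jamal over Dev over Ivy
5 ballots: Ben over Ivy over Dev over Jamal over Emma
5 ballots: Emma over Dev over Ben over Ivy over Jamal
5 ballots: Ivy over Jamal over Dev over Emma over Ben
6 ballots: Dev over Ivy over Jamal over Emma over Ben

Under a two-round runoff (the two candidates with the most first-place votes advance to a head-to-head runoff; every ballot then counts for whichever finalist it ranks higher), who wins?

Dev

Round 1 first-place votes: Ivy 5, Ben 5, Emma 11, Dev 6, Jamal 0. Emma and Dev advance.
Runoff: Emma is ranked above Dev on 11 ballots, Dev above Emma on 16.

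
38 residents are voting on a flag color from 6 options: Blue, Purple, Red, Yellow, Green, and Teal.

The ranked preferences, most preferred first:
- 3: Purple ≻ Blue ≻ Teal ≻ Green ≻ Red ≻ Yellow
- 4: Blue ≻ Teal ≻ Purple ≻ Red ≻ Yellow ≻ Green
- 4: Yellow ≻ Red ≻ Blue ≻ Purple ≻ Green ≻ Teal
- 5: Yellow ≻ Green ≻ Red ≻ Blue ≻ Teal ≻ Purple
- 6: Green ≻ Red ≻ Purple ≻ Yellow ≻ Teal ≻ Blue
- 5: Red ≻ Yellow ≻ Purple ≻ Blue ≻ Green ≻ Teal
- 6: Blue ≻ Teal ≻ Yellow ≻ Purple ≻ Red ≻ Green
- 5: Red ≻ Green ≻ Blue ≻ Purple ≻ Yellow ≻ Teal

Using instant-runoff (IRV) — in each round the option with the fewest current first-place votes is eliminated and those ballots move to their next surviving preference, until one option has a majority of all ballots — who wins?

Red

Round 1: Blue 10, Purple 3, Red 10, Yellow 9, Green 6, Teal 0. Teal eliminated.
Round 2: Blue 10, Purple 3, Red 10, Yellow 9, Green 6. Purple eliminated.
Round 3: Blue 13, Red 10, Yellow 9, Green 6. Green eliminated.
Round 4: Blue 13, Red 16, Yellow 9. Yellow eliminated.
Round 5: Blue 13, Red 25. Red has a majority (≥20).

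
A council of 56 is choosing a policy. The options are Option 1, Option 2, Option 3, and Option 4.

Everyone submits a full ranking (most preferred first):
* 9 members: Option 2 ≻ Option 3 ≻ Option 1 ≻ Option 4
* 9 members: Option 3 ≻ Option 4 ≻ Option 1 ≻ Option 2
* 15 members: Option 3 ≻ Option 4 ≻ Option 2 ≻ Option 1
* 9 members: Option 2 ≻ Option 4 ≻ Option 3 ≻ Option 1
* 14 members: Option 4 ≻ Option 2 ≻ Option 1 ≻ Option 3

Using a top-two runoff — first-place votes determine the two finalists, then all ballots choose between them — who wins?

Round 1 first-place votes: Option 1 0, Option 2 18, Option 3 24, Option 4 14. Option 3 and Option 2 advance.
Runoff: Option 3 is ranked above Option 2 on 24 ballots, Option 2 above Option 3 on 32.

Option 2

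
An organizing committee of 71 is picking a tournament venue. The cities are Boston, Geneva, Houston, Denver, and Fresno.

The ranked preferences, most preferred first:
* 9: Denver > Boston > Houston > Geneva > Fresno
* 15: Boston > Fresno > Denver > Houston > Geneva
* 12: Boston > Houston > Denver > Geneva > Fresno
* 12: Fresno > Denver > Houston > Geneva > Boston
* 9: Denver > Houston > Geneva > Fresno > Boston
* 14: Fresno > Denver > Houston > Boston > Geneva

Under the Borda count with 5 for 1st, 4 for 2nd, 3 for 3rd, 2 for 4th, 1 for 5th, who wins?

Boston: 9×4 + 15×5 + 12×5 + 12×1 + 9×1 + 14×2 = 220
Geneva: 9×2 + 15×1 + 12×2 + 12×2 + 9×3 + 14×1 = 122
Houston: 9×3 + 15×2 + 12×4 + 12×3 + 9×4 + 14×3 = 219
Denver: 9×5 + 15×3 + 12×3 + 12×4 + 9×5 + 14×4 = 275
Fresno: 9×1 + 15×4 + 12×1 + 12×5 + 9×2 + 14×5 = 229

Denver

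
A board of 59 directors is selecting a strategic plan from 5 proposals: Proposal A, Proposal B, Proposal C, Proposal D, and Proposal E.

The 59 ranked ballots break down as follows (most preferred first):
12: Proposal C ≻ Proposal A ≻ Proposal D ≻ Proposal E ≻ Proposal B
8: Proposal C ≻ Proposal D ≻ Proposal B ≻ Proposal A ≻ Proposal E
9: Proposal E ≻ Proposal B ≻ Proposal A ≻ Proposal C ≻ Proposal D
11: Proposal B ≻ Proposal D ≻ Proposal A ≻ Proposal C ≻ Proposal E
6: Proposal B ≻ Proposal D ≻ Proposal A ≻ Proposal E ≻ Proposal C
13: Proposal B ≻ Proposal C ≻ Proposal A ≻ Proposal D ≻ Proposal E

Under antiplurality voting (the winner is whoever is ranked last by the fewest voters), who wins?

Proposal A

Last-place votes: Proposal A 0, Proposal B 12, Proposal C 6, Proposal D 9, Proposal E 32.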